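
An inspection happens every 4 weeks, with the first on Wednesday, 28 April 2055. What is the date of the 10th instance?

5 January 2056

The 10th occurrence is 9 intervals after the first: 9 × 28 = 252 days after 28 April 2055.
April has 30 days — 2 days to the end of April leaves 250.
May has 31 days (219 left).
June has 30 days (189 left).
July has 31 days (158 left).
August has 31 days (127 left).
September has 30 days (97 left).
October has 31 days (66 left).
November has 30 days (36 left).
December has 31 days (5 left).
5 days into January → 5 January 2056.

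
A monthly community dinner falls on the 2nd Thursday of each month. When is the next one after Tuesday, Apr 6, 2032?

Apr 2032 starts on a Thursday; its first Thursday is the 1st, so the 2nd Thursday is the 8th — Apr 8, 2032.
Apr 8, 2032 is after Apr 6, 2032, so that is the next one.

Apr 8, 2032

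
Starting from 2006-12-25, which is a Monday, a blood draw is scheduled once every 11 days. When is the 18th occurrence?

The 18th occurrence is 17 intervals after the first: 17 × 11 = 187 days after 2006-12-25.
December has 31 days — 6 days to the end of December leaves 181.
January has 31 days (150 left).
February has 28 days (122 left).
March has 31 days (91 left).
April has 30 days (61 left).
May has 31 days (30 left).
30 days into June → 2007-06-30.

2007-06-30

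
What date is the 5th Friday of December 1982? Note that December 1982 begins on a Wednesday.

December 1982 begins on a Wednesday, so the first Friday is December 3 (2 days later).
The 5th Friday is 4 weeks later: 3 + 28 = 31.

1982-12-31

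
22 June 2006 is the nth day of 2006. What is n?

173

Days in months before June: 31 + 28 + 31 + 30 + 31 = 151.
Plus 22 days into June → day 173.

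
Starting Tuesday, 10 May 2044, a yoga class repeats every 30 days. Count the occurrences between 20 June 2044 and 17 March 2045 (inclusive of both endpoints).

Occurrences land 30·i days after 10 May 2044 for i = 0, 1, 2, …
20 June 2044 is 41 days after the start; 41 ÷ 30 = 1 remainder 11; since the remainder is 11, round up to i = 2. First occurrence in the window: #3 on 9 July 2044 (2×30 = 60 days in).
17 March 2045 is 311 days after the start; 311 ÷ 30 = 10 remainder 11. Last occurrence in the window: #11 on 6 March 2045.
Occurrences #3 through #11: 9 in total.

9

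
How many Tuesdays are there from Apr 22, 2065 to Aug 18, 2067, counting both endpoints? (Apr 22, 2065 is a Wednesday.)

121

Apr 22, 2065 is a Wednesday; the first Tuesday on or after it is Apr 28, 2065 (6 days later).
From Apr 28, 2065 to Aug 18, 2067: 247 + 365 + 230 = 842 days (rest of 2065, 2066, to Aug 18, 2067 in 2067).
842 ÷ 7 = 120 full weeks with remainder 2, so 120 more Tuesdays after the first → 121.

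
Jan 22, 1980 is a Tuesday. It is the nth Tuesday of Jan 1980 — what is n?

4th

Day 22 falls in week ⌈22/7⌉ of the month.
Days 1–7 hold the 1st Tuesday, 8–14 the 2nd, 15–21 the 3rd, 22–28 the 4th, 29–31 the 5th.
22 is in the range for the 4th.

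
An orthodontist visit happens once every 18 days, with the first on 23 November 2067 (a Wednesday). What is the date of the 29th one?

10 April 2069

The 29th occurrence is 28 intervals after the first: 28 × 18 = 504 days after 23 November 2067.
November has 30 days — 7 days to the end of November leaves 497.
From end of November to end of 2067 is 31 days (466 left).
2068 has 366 days (100 left).
January has 31 days (69 left).
February has 28 days (41 left).
March has 31 days (10 left).
10 days into April → 10 April 2069.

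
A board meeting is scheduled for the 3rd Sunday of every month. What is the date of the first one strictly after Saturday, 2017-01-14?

January 2017 starts on a Sunday; its first Sunday is the 1st, so the 3rd Sunday is the 15th — 2017-01-15.
2017-01-15 is after 2017-01-14, so that is the next one.

2017-01-15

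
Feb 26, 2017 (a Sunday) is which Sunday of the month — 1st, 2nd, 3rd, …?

4th

Day 26 falls in week ⌈26/7⌉ of the month.
Days 1–7 hold the 1st Sunday, 8–14 the 2nd, 15–21 the 3rd, 22–28 the 4th, 29–31 the 5th.
26 is in the range for the 4th.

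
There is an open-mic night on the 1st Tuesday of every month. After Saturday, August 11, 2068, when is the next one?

September 4, 2068

August 2068 starts on a Wednesday, so its 1st Tuesday is August 7, 2068 (6 days in).
That is not after August 11, 2068, so look at September 2068.
September 2068 starts on a Saturday, so its 1st Tuesday is September 4, 2068 (3 days in).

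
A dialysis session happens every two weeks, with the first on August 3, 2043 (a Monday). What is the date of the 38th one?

The 38th occurrence is 37 intervals after the first: 37 × 14 = 518 days after August 3, 2043.
August has 31 days — 28 days to the end of August leaves 490.
From end of August to end of 2043 is 122 days (368 left).
2044 has 366 days (2 left).
2 days into January → January 2, 2045.

January 2, 2045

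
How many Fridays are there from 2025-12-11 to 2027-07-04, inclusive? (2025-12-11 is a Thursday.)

82

2025-12-11 is a Thursday; the first Friday on or after it is 2025-12-12 (1 day later).
From 2025-12-12 to 2027-07-04: 19 + 365 + 185 = 569 days (rest of 2025, 2026, to 2027-07-04 in 2027).
569 ÷ 7 = 81 full weeks with remainder 2, so 81 more Fridays after the first → 82.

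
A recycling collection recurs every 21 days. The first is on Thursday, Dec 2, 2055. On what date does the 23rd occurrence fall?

The 23rd occurrence is 22 intervals after the first: 22 × 21 = 462 days after Dec 2, 2055.
Dec has 31 days — 29 days to the end of Dec leaves 433.
2056 has 366 days (67 left).
Jan has 31 days (36 left).
Feb has 28 days (8 left).
8 days into Mar → Mar 8, 2057.

Mar 8, 2057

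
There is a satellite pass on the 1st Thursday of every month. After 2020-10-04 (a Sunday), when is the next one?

2020-11-05

October 2020 starts on a Thursday, so its 1st Thursday is 2020-10-01.
That is not after 2020-10-04, so look at November 2020.
November 2020 starts on a Sunday, so its 1st Thursday is 2020-11-05 (4 days in).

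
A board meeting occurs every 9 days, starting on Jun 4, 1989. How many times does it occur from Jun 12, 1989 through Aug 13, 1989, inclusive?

7

Occurrences land 9·i days after Jun 4, 1989 for i = 0, 1, 2, …
Jun 12, 1989 is 8 days after the start; 8 ÷ 9 = 0 remainder 8; since the remainder is 8, round up to i = 1. First occurrence in the window: #2 on Jun 13, 1989 (1×9 = 9 days in).
Aug 13, 1989 is 70 days after the start; 70 ÷ 9 = 7 remainder 7. Last occurrence in the window: #8 on Aug 6, 1989.
Occurrences #2 through #8: 7 in total.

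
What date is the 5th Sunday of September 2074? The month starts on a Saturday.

September 30, 2074

September 2074 begins on a Saturday, so the first Sunday is September 2 (1 day later).
The 5th Sunday is 4 weeks later: 2 + 28 = 30.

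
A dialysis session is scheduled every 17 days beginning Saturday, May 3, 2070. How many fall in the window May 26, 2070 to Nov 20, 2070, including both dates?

10

Occurrences land 17·i days after May 3, 2070 for i = 0, 1, 2, …
May 26, 2070 is 23 days after the start; 23 ÷ 17 = 1 remainder 6; since the remainder is 6, round up to i = 2. First occurrence in the window: #3 on Jun 6, 2070 (2×17 = 34 days in).
Nov 20, 2070 is 201 days after the start; 201 ÷ 17 = 11 remainder 14. Last occurrence in the window: #12 on Nov 6, 2070.
Occurrences #3 through #12: 10 in total.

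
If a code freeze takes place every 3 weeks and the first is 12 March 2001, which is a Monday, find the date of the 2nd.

The 2nd occurrence is 1 interval after the first: 1 × 21 = 21 days after 12 March 2001.
March has 31 days — 19 days to the end of March leaves 2.
2 days into April → 2 April 2001.

2 April 2001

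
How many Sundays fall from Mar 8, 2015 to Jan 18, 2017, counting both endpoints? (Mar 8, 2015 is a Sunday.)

98

Mar 8, 2015 is a Sunday; the first Sunday on or after it is Mar 8, 2015.
From Mar 8, 2015 to Jan 18, 2017: 298 + 366 + 18 = 682 days (rest of 2015, 2016, to Jan 18, 2017 in 2017).
682 ÷ 7 = 97 full weeks with remainder 3, so 97 more Sundays after the first → 98.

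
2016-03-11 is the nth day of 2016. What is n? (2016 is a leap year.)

71

Days in months before March: 31 + 29 = 60.
Plus 11 days into March → day 71.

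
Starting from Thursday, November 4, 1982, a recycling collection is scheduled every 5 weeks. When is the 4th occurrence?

The 4th occurrence is 3 intervals after the first: 3 × 35 = 105 days after November 4, 1982.
November has 30 days — 26 days to the end of November leaves 79.
December has 31 days (48 left).
January has 31 days (17 left).
17 days into February → February 17, 1983.

February 17, 1983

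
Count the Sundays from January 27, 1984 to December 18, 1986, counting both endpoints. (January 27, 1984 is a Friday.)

January 27, 1984 is a Friday; the first Sunday on or after it is January 29, 1984 (2 days later).
From January 29, 1984 to December 18, 1986: 337 + 365 + 352 = 1054 days (rest of 1984, 1985, to December 18, 1986 in 1986).
1054 ÷ 7 = 150 full weeks with remainder 4, so 150 more Sundays after the first → 151.

151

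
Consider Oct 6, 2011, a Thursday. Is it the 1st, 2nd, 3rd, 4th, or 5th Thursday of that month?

1st

Day 6 falls in week ⌈6/7⌉ of the month.
Days 1–7 hold the 1st Thursday, 8–14 the 2nd, 15–21 the 3rd, 22–28 the 4th, 29–31 the 5th.
6 is in the range for the 1st.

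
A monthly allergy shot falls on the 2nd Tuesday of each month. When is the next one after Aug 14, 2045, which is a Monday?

Sep 12, 2045

Aug 2045 starts on a Tuesday; its first Tuesday is the 1st, so the 2nd Tuesday is the 8th — Aug 8, 2045.
That is not after Aug 14, 2045, so look at Sep 2045.
Sep 2045 starts on a Friday; its first Tuesday is the 5th, so the 2nd Tuesday is the 12th — Sep 12, 2045.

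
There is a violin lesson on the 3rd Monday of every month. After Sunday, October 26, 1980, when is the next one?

November 17, 1980

October 1980 starts on a Wednesday; its first Monday is the 6th, so the 3rd Monday is the 20th — October 20, 1980.
That is not after October 26, 1980, so look at November 1980.
November 1980 starts on a Saturday; its first Monday is the 3rd, so the 3rd Monday is the 17th — November 17, 1980.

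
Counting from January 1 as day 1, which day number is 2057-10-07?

Days in months before October: 31 + 28 + 31 + 30 + 31 + 30 + 31 + 31 + 30 = 273.
Plus 7 days into October → day 280.

280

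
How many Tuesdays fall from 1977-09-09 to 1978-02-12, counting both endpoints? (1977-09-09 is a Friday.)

22

1977-09-09 is a Friday; the first Tuesday on or after it is 1977-09-13 (4 days later).
From 1977-09-13 to 1978-02-12: 17 + 31 + 30 + 31 + 31 + 12 = 152 days (rest of September, October, November, December, January, February).
152 ÷ 7 = 21 full weeks with remainder 5, so 21 more Tuesdays after the first → 22.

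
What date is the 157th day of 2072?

Jan has 31 days (157 − 31 = 126 remain).
Feb has 29 days (126 − 29 = 97 remain).
Mar has 31 days (97 − 31 = 66 remain).
Apr has 30 days (66 − 30 = 36 remain).
May has 31 days (36 − 31 = 5 remain).
5 into Jun → Jun 5.

Jun 5, 2072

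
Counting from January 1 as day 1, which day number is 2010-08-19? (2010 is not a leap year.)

231

Days in months before August: 31 + 28 + 31 + 30 + 31 + 30 + 31 = 212.
Plus 19 days into August → day 231.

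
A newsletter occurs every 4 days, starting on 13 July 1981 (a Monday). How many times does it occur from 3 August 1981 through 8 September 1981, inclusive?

Occurrences land 4·i days after 13 July 1981 for i = 0, 1, 2, …
3 August 1981 is 21 days after the start; 21 ÷ 4 = 5 remainder 1; since the remainder is 1, round up to i = 6. First occurrence in the window: #7 on 6 August 1981 (6×4 = 24 days in).
8 September 1981 is 57 days after the start; 57 ÷ 4 = 14 remainder 1. Last occurrence in the window: #15 on 7 September 1981.
Occurrences #7 through #15: 9 in total.

9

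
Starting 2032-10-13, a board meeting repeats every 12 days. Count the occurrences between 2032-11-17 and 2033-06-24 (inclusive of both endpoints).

Occurrences land 12·i days after 2032-10-13 for i = 0, 1, 2, …
2032-11-17 is 35 days after the start; 35 ÷ 12 = 2 remainder 11; since the remainder is 11, round up to i = 3. First occurrence in the window: #4 on 2032-11-18 (3×12 = 36 days in).
2033-06-24 is 254 days after the start; 254 ÷ 12 = 21 remainder 2. Last occurrence in the window: #22 on 2033-06-22.
Occurrences #4 through #22: 19 in total.

19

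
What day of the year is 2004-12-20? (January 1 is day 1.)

355

Days in months before December: 31 + 29 + 31 + 30 + 31 + 30 + 31 + 31 + 30 + 31 + 30 = 335.
Plus 20 days into December → day 355.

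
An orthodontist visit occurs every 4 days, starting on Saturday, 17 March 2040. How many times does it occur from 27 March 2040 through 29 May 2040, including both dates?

Occurrences land 4·i days after 17 March 2040 for i = 0, 1, 2, …
27 March 2040 is 10 days after the start; 10 ÷ 4 = 2 remainder 2; since the remainder is 2, round up to i = 3. First occurrence in the window: #4 on 29 March 2040 (3×4 = 12 days in).
29 May 2040 is 73 days after the start; 73 ÷ 4 = 18 remainder 1. Last occurrence in the window: #19 on 28 May 2040.
Occurrences #4 through #19: 16 in total.

16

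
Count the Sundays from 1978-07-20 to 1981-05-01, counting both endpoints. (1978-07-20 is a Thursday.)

1978-07-20 is a Thursday; the first Sunday on or after it is 1978-07-23 (3 days later).
From 1978-07-23 to 1981-05-01: 161 + 365 + 366 + 121 = 1013 days (rest of 1978, 1979, 1980, to 1981-05-01 in 1981).
1013 ÷ 7 = 144 full weeks with remainder 5, so 144 more Sundays after the first → 145.

145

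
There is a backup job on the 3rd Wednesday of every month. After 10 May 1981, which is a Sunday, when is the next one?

May 1981 starts on a Friday; its first Wednesday is the 6th, so the 3rd Wednesday is the 20th — 20 May 1981.
20 May 1981 is after 10 May 1981, so that is the next one.

20 May 1981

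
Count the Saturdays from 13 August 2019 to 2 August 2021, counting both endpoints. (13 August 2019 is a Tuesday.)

103

13 August 2019 is a Tuesday; the first Saturday on or after it is 17 August 2019 (4 days later).
From 17 August 2019 to 2 August 2021: 136 + 366 + 214 = 716 days (rest of 2019, 2020, to 2 August 2021 in 2021).
716 ÷ 7 = 102 full weeks with remainder 2, so 102 more Saturdays after the first → 103.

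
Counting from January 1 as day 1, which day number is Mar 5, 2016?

65

Days in months before Mar: 31 + 29 = 60.
Plus 5 days into Mar → day 65.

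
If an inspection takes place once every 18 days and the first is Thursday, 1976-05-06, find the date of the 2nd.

The 2nd occurrence is 1 interval after the first: 1 × 18 = 18 days after 1976-05-06.
18 days later is 1976-05-24.

1976-05-24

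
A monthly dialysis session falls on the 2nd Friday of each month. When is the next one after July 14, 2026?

August 14, 2026

July 2026 starts on a Wednesday; its first Friday is the 3rd, so the 2nd Friday is the 10th — July 10, 2026.
That is not after July 14, 2026, so look at August 2026.
August 2026 starts on a Saturday; its first Friday is the 7th, so the 2nd Friday is the 14th — August 14, 2026.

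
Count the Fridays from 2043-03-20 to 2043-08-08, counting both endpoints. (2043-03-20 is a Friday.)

21

2043-03-20 is a Friday; the first Friday on or after it is 2043-03-20.
From 2043-03-20 to 2043-08-08: 11 + 30 + 31 + 30 + 31 + 8 = 141 days (rest of March, April, May, June, July, August).
141 ÷ 7 = 20 full weeks with remainder 1, so 20 more Fridays after the first → 21.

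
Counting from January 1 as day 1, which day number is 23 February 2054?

54

Days in months before February: 31 = 31.
Plus 23 days into February → day 54.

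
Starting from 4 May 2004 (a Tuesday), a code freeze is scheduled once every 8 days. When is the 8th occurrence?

The 8th occurrence is 7 intervals after the first: 7 × 8 = 56 days after 4 May 2004.
May has 31 days — 27 days to the end of May leaves 29.
29 days into June → 29 June 2004.

29 June 2004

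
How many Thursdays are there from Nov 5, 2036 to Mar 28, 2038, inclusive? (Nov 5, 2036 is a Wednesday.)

73

Nov 5, 2036 is a Wednesday; the first Thursday on or after it is Nov 6, 2036 (1 day later).
From Nov 6, 2036 to Mar 28, 2038: 55 + 365 + 87 = 507 days (rest of 2036, 2037, to Mar 28, 2038 in 2038).
507 ÷ 7 = 72 full weeks with remainder 3, so 72 more Thursdays after the first → 73.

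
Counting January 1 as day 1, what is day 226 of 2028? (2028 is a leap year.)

13 August 2028

January has 31 days (226 − 31 = 195 remain).
February has 29 days (195 − 29 = 166 remain).
March has 31 days (166 − 31 = 135 remain).
April has 30 days (135 − 30 = 105 remain).
May has 31 days (105 − 31 = 74 remain).
June has 30 days (74 − 30 = 44 remain).
July has 31 days (44 − 31 = 13 remain).
13 into August → August 13.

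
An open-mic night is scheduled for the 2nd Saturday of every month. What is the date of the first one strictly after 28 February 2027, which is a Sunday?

February 2027 starts on a Monday; its first Saturday is the 6th, so the 2nd Saturday is the 13th — 13 February 2027.
That is not after 28 February 2027, so look at March 2027.
March 2027 starts on a Monday; its first Saturday is the 6th, so the 2nd Saturday is the 13th — 13 March 2027.

13 March 2027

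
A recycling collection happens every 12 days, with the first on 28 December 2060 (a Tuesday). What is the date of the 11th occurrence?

The 11th occurrence is 10 intervals after the first: 10 × 12 = 120 days after 28 December 2060.
December has 31 days — 3 days to the end of December leaves 117.
January has 31 days (86 left).
February has 28 days (58 left).
March has 31 days (27 left).
27 days into April → 27 April 2061.

27 April 2061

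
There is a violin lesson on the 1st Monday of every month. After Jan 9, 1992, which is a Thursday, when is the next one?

Feb 3, 1992

Jan 1992 starts on a Wednesday, so its 1st Monday is Jan 6, 1992 (5 days in).
That is not after Jan 9, 1992, so look at Feb 1992.
Feb 1992 starts on a Saturday, so its 1st Monday is Feb 3, 1992 (2 days in).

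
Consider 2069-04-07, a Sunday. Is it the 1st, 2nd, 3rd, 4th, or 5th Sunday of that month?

Day 7 falls in week ⌈7/7⌉ of the month.
Days 1–7 hold the 1st Sunday, 8–14 the 2nd, 15–21 the 3rd, 22–28 the 4th, 29–31 the 5th.
7 is in the range for the 1st.

1st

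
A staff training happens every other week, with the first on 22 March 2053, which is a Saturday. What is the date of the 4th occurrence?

The 4th occurrence is 3 intervals after the first: 3 × 14 = 42 days after 22 March 2053.
March has 31 days — 9 days to the end of March leaves 33.
April has 30 days (3 left).
3 days into May → 3 May 2053.

3 May 2053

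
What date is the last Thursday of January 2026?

2026-01-29

The first Thursday of January 2026 is January 1.
January 2026 has 31 days. Adding weeks: 1, 8, 15, 22, 29 — the last one ≤ 31 is the 29th.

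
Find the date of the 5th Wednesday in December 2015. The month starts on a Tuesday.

December 2015 begins on a Tuesday, so the first Wednesday is December 2 (1 day later).
The 5th Wednesday is 4 weeks later: 2 + 28 = 30.

30 December 2015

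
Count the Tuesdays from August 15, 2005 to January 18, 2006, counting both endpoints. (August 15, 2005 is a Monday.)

August 15, 2005 is a Monday; the first Tuesday on or after it is August 16, 2005 (1 day later).
From August 16, 2005 to January 18, 2006: 15 + 30 + 31 + 30 + 31 + 18 = 155 days (rest of August, September, October, November, December, January).
155 ÷ 7 = 22 full weeks with remainder 1, so 22 more Tuesdays after the first → 23.

23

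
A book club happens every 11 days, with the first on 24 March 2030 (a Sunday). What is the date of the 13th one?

The 13th occurrence is 12 intervals after the first: 12 × 11 = 132 days after 24 March 2030.
March has 31 days — 7 days to the end of March leaves 125.
April has 30 days (95 left).
May has 31 days (64 left).
June has 30 days (34 left).
July has 31 days (3 left).
3 days into August → 3 August 2030.

3 August 2030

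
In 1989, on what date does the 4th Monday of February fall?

The first Monday of February 1989 is February 6.
The 4th Monday is 3 weeks later: 6 + 21 = 27.

February 27, 1989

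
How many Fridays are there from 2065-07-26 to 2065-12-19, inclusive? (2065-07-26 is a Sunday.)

21

2065-07-26 is a Sunday; the first Friday on or after it is 2065-07-31 (5 days later).
From 2065-07-31 to 2065-12-19: 0 + 31 + 30 + 31 + 30 + 19 = 141 days (rest of July, August, September, October, November, December).
141 ÷ 7 = 20 full weeks with remainder 1, so 20 more Fridays after the first → 21.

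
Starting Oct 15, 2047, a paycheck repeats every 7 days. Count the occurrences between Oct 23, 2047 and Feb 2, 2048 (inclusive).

14

Occurrences land 7·i days after Oct 15, 2047 for i = 0, 1, 2, …
Oct 23, 2047 is 8 days after the start; 8 ÷ 7 = 1 remainder 1; since the remainder is 1, round up to i = 2. First occurrence in the window: #3 on Oct 29, 2047 (2×7 = 14 days in).
Feb 2, 2048 is 110 days after the start; 110 ÷ 7 = 15 remainder 5. Last occurrence in the window: #16 on Jan 28, 2048.
Occurrences #3 through #16: 14 in total.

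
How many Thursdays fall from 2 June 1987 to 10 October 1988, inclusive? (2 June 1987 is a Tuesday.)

71

2 June 1987 is a Tuesday; the first Thursday on or after it is 4 June 1987 (2 days later).
From 4 June 1987 to 10 October 1988: 210 + 284 = 494 days (rest of 1987, to 10 October 1988 in 1988).
494 ÷ 7 = 70 full weeks with remainder 4, so 70 more Thursdays after the first → 71.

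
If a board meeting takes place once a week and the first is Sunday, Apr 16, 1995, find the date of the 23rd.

Sep 17, 1995

The 23rd occurrence is 22 intervals after the first: 22 × 7 = 154 days after Apr 16, 1995.
Apr has 30 days — 14 days to the end of Apr leaves 140.
May has 31 days (109 left).
Jun has 30 days (79 left).
Jul has 31 days (48 left).
Aug has 31 days (17 left).
17 days into Sep → Sep 17, 1995.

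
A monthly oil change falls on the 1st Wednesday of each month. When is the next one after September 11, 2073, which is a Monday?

October 4, 2073

September 2073 starts on a Friday, so its 1st Wednesday is September 6, 2073 (5 days in).
That is not after September 11, 2073, so look at October 2073.
October 2073 starts on a Sunday, so its 1st Wednesday is October 4, 2073 (3 days in).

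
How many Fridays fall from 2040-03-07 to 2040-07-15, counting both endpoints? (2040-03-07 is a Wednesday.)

2040-03-07 is a Wednesday; the first Friday on or after it is 2040-03-09 (2 days later).
From 2040-03-09 to 2040-07-15: 22 + 30 + 31 + 30 + 15 = 128 days (rest of March, April, May, June, July).
128 ÷ 7 = 18 full weeks with remainder 2, so 18 more Fridays after the first → 19.

19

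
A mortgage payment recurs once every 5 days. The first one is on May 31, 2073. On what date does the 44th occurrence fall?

The 44th occurrence is 43 intervals after the first: 43 × 5 = 215 days after May 31, 2073.
May has 31 days — 0 days to the end of May leaves 215.
June has 30 days (185 left).
July has 31 days (154 left).
August has 31 days (123 left).
September has 30 days (93 left).
October has 31 days (62 left).
November has 30 days (32 left).
December has 31 days (1 left).
1 day into January → January 1, 2074.

January 1, 2074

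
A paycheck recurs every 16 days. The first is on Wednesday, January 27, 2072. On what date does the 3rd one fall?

The 3rd occurrence is 2 intervals after the first: 2 × 16 = 32 days after January 27, 2072.
January has 31 days — 4 days to the end of January leaves 28.
28 days into February → February 28, 2072.

February 28, 2072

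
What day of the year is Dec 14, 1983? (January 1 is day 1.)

Days in months before Dec: 31 + 28 + 31 + 30 + 31 + 30 + 31 + 31 + 30 + 31 + 30 = 334.
Plus 14 days into Dec → day 348.

348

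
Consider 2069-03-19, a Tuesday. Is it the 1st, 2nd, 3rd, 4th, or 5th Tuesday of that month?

3rd

Day 19 falls in week ⌈19/7⌉ of the month.
Days 1–7 hold the 1st Tuesday, 8–14 the 2nd, 15–21 the 3rd, 22–28 the 4th, 29–31 the 5th.
19 is in the range for the 3rd.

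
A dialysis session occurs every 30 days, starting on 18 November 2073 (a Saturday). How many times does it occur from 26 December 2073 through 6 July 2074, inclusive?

Occurrences land 30·i days after 18 November 2073 for i = 0, 1, 2, …
26 December 2073 is 38 days after the start; 38 ÷ 30 = 1 remainder 8; since the remainder is 8, round up to i = 2. First occurrence in the window: #3 on 17 January 2074 (2×30 = 60 days in).
6 July 2074 is 230 days after the start; 230 ÷ 30 = 7 remainder 20. Last occurrence in the window: #8 on 16 June 2074.
Occurrences #3 through #8: 6 in total.

6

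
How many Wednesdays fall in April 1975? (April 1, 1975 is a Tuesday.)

5

April 1, 1975 is a Tuesday; the first Wednesday on or after it is April 2, 1975 (1 day later).
From April 2, 1975 to April 30, 1975 is 30 − 2 = 28 days.
28 ÷ 7 = 4 full weeks with remainder 0, so 4 more Wednesdays after the first → 5.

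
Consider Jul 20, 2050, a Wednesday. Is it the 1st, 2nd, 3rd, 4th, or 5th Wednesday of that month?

3rd

Day 20 falls in week ⌈20/7⌉ of the month.
Days 1–7 hold the 1st Wednesday, 8–14 the 2nd, 15–21 the 3rd, 22–28 the 4th, 29–31 the 5th.
20 is in the range for the 3rd.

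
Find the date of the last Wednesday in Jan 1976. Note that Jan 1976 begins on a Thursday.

Jan 1976 begins on a Thursday, so the first Wednesday is Jan 7 (6 days later).
Jan 1976 has 31 days. Adding weeks: 7, 14, 21, 28 — the last one ≤ 31 is the 28th.

Jan 28, 1976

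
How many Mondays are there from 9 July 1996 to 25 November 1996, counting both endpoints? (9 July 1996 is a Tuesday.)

9 July 1996 is a Tuesday; the first Monday on or after it is 15 July 1996 (6 days later).
From 15 July 1996 to 25 November 1996: 16 + 31 + 30 + 31 + 25 = 133 days (rest of July, August, September, October, November).
133 ÷ 7 = 19 full weeks with remainder 0, so 19 more Mondays after the first → 20.

20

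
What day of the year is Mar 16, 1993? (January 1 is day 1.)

75

Days in months before Mar: 31 + 28 = 59.
Plus 16 days into Mar → day 75.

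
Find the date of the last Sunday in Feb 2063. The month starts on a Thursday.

Feb 2063 begins on a Thursday, so the first Sunday is Feb 4 (3 days later).
Feb 2063 has 28 days. Adding weeks: 4, 11, 18, 25 — the last one ≤ 28 is the 25th.

Feb 25, 2063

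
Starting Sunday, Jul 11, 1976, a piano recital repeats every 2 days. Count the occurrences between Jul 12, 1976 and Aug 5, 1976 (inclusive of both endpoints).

Occurrences land 2·i days after Jul 11, 1976 for i = 0, 1, 2, …
Jul 12, 1976 is 1 day after the start; 1 ÷ 2 = 0 remainder 1; since the remainder is 1, round up to i = 1. First occurrence in the window: #2 on Jul 13, 1976 (1×2 = 2 days in).
Aug 5, 1976 is 25 days after the start; 25 ÷ 2 = 12 remainder 1. Last occurrence in the window: #13 on Aug 4, 1976.
Occurrences #2 through #13: 12 in total.

12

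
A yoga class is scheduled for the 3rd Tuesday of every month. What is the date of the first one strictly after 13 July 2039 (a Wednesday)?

19 July 2039

July 2039 starts on a Friday; its first Tuesday is the 5th, so the 3rd Tuesday is the 19th — 19 July 2039.
19 July 2039 is after 13 July 2039, so that is the next one.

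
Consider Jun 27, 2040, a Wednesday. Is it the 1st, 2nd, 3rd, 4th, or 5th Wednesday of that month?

Day 27 falls in week ⌈27/7⌉ of the month.
Days 1–7 hold the 1st Wednesday, 8–14 the 2nd, 15–21 the 3rd, 22–28 the 4th, 29–31 the 5th.
27 is in the range for the 4th.

4th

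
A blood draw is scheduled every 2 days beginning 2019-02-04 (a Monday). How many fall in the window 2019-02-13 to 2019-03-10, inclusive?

Occurrences land 2·i days after 2019-02-04 for i = 0, 1, 2, …
2019-02-13 is 9 days after the start; 9 ÷ 2 = 4 remainder 1; since the remainder is 1, round up to i = 5. First occurrence in the window: #6 on 2019-02-14 (5×2 = 10 days in).
2019-03-10 is 34 days after the start; 34 ÷ 2 = 17 remainder 0. Last occurrence in the window: #18 on 2019-03-10.
Occurrences #6 through #18: 13 in total.

13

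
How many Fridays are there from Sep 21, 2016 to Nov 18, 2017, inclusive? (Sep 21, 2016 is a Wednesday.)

61

Sep 21, 2016 is a Wednesday; the first Friday on or after it is Sep 23, 2016 (2 days later).
From Sep 23, 2016 to Nov 18, 2017: 99 + 322 = 421 days (rest of 2016, to Nov 18, 2017 in 2017).
421 ÷ 7 = 60 full weeks with remainder 1, so 60 more Fridays after the first → 61.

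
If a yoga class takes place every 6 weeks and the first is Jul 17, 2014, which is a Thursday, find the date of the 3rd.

Oct 9, 2014

The 3rd occurrence is 2 intervals after the first: 2 × 42 = 84 days after Jul 17, 2014.
Jul has 31 days — 14 days to the end of Jul leaves 70.
Aug has 31 days (39 left).
Sep has 30 days (9 left).
9 days into Oct → Oct 9, 2014.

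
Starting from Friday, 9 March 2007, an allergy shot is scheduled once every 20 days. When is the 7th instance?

7 July 2007

The 7th occurrence is 6 intervals after the first: 6 × 20 = 120 days after 9 March 2007.
March has 31 days — 22 days to the end of March leaves 98.
April has 30 days (68 left).
May has 31 days (37 left).
June has 30 days (7 left).
7 days into July → 7 July 2007.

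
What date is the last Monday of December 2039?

26 December 2039

December 2039 begins on a Thursday, so the first Monday is December 5 (4 days later).
December 2039 has 31 days. Adding weeks: 5, 12, 19, 26 — the last one ≤ 31 is the 26th.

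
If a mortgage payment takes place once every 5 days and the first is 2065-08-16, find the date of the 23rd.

2065-12-04

The 23rd occurrence is 22 intervals after the first: 22 × 5 = 110 days after 2065-08-16.
August has 31 days — 15 days to the end of August leaves 95.
September has 30 days (65 left).
October has 31 days (34 left).
November has 30 days (4 left).
4 days into December → 2065-12-04.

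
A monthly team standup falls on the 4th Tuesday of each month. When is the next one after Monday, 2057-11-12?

2057-11-27

November 2057 starts on a Thursday; its first Tuesday is the 6th, so the 4th Tuesday is the 27th — 2057-11-27.
2057-11-27 is after 2057-11-12, so that is the next one.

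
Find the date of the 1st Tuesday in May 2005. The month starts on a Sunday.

May 2005 begins on a Sunday, so the first Tuesday is May 3 (2 days later).

May 3, 2005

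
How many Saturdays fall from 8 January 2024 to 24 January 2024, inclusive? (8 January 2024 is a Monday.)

2

8 January 2024 is a Monday; the first Saturday on or after it is 13 January 2024 (5 days later).
From 13 January 2024 to 24 January 2024 is 24 − 13 = 11 days.
11 ÷ 7 = 1 full weeks with remainder 4, so 1 more Saturdays after the first → 2.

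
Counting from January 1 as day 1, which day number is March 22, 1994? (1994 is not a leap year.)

81

Days in months before March: 31 + 28 = 59.
Plus 22 days into March → day 81.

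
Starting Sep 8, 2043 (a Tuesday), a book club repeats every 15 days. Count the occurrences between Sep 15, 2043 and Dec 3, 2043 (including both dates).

5

Occurrences land 15·i days after Sep 8, 2043 for i = 0, 1, 2, …
Sep 15, 2043 is 7 days after the start; 7 ÷ 15 = 0 remainder 7; since the remainder is 7, round up to i = 1. First occurrence in the window: #2 on Sep 23, 2043 (1×15 = 15 days in).
Dec 3, 2043 is 86 days after the start; 86 ÷ 15 = 5 remainder 11. Last occurrence in the window: #6 on Nov 22, 2043.
Occurrences #2 through #6: 5 in total.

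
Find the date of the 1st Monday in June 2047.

3 June 2047

June 2047 begins on a Saturday, so the first Monday is June 3 (2 days later).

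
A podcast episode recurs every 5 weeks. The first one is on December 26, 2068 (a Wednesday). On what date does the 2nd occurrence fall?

The 2nd occurrence is 1 interval after the first: 1 × 35 = 35 days after December 26, 2068.
December has 31 days — 5 days to the end of December leaves 30.
30 days into January → January 30, 2069.

January 30, 2069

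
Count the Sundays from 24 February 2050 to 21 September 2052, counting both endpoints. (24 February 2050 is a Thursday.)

134

24 February 2050 is a Thursday; the first Sunday on or after it is 27 February 2050 (3 days later).
From 27 February 2050 to 21 September 2052: 307 + 365 + 265 = 937 days (rest of 2050, 2051, to 21 September 2052 in 2052).
937 ÷ 7 = 133 full weeks with remainder 6, so 133 more Sundays after the first → 134.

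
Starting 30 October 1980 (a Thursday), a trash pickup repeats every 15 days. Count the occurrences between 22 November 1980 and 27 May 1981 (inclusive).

12

Occurrences land 15·i days after 30 October 1980 for i = 0, 1, 2, …
22 November 1980 is 23 days after the start; 23 ÷ 15 = 1 remainder 8; since the remainder is 8, round up to i = 2. First occurrence in the window: #3 on 29 November 1980 (2×15 = 30 days in).
27 May 1981 is 209 days after the start; 209 ÷ 15 = 13 remainder 14. Last occurrence in the window: #14 on 13 May 1981.
Occurrences #3 through #14: 12 in total.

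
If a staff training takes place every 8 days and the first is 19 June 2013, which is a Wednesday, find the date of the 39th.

19 April 2014

The 39th occurrence is 38 intervals after the first: 38 × 8 = 304 days after 19 June 2013.
June has 30 days — 11 days to the end of June leaves 293.
July has 31 days (262 left).
August has 31 days (231 left).
September has 30 days (201 left).
October has 31 days (170 left).
November has 30 days (140 left).
December has 31 days (109 left).
January has 31 days (78 left).
February has 28 days (50 left).
March has 31 days (19 left).
19 days into April → 19 April 2014.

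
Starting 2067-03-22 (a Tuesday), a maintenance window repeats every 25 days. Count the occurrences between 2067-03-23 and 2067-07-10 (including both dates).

Occurrences land 25·i days after 2067-03-22 for i = 0, 1, 2, …
2067-03-23 is 1 day after the start; 1 ÷ 25 = 0 remainder 1; since the remainder is 1, round up to i = 1. First occurrence in the window: #2 on 2067-04-16 (1×25 = 25 days in).
2067-07-10 is 110 days after the start; 110 ÷ 25 = 4 remainder 10. Last occurrence in the window: #5 on 2067-06-30.
Occurrences #2 through #5: 4 in total.

4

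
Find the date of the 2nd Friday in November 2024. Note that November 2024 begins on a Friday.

November 2024 begins on a Friday, so the first Friday is November 1.
The 2nd Friday is 1 weeks later: 1 + 7 = 8.

November 8, 2024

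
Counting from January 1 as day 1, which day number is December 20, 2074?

354

Days in months before December: 31 + 28 + 31 + 30 + 31 + 30 + 31 + 31 + 30 + 31 + 30 = 334.
Plus 20 days into December → day 354.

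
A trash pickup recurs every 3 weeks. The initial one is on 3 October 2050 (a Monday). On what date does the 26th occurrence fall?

The 26th occurrence is 25 intervals after the first: 25 × 21 = 525 days after 3 October 2050.
October has 31 days — 28 days to the end of October leaves 497.
From end of October to end of 2050 is 61 days (436 left).
2051 has 365 days (71 left).
January has 31 days (40 left).
February has 29 days (11 left).
11 days into March → 11 March 2052.

11 March 2052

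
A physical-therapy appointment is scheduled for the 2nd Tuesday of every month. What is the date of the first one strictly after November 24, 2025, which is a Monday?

December 9, 2025

November 2025 starts on a Saturday; its first Tuesday is the 4th, so the 2nd Tuesday is the 11th — November 11, 2025.
That is not after November 24, 2025, so look at December 2025.
December 2025 starts on a Monday; its first Tuesday is the 2nd, so the 2nd Tuesday is the 9th — December 9, 2025.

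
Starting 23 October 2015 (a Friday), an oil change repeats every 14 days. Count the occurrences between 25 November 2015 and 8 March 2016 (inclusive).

7

Occurrences land 14·i days after 23 October 2015 for i = 0, 1, 2, …
25 November 2015 is 33 days after the start; 33 ÷ 14 = 2 remainder 5; since the remainder is 5, round up to i = 3. First occurrence in the window: #4 on 4 December 2015 (3×14 = 42 days in).
8 March 2016 is 137 days after the start; 137 ÷ 14 = 9 remainder 11. Last occurrence in the window: #10 on 26 February 2016.
Occurrences #4 through #10: 7 in total.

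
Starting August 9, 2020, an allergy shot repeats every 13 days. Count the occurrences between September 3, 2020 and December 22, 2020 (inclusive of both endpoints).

Occurrences land 13·i days after August 9, 2020 for i = 0, 1, 2, …
September 3, 2020 is 25 days after the start; 25 ÷ 13 = 1 remainder 12; since the remainder is 12, round up to i = 2. First occurrence in the window: #3 on September 4, 2020 (2×13 = 26 days in).
December 22, 2020 is 135 days after the start; 135 ÷ 13 = 10 remainder 5. Last occurrence in the window: #11 on December 17, 2020.
Occurrences #3 through #11: 9 in total.

9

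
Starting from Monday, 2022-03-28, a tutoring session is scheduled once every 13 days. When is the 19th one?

2022-11-17

The 19th occurrence is 18 intervals after the first: 18 × 13 = 234 days after 2022-03-28.
March has 31 days — 3 days to the end of March leaves 231.
April has 30 days (201 left).
May has 31 days (170 left).
June has 30 days (140 left).
July has 31 days (109 left).
August has 31 days (78 left).
September has 30 days (48 left).
October has 31 days (17 left).
17 days into November → 2022-11-17.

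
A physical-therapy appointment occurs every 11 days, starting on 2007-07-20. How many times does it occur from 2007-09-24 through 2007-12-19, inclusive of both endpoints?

Occurrences land 11·i days after 2007-07-20 for i = 0, 1, 2, …
2007-09-24 is 66 days after the start; 66 ÷ 11 = 6 remainder 0. First occurrence in the window: #7 on 2007-09-24 (6×11 = 66 days in).
2007-12-19 is 152 days after the start; 152 ÷ 11 = 13 remainder 9. Last occurrence in the window: #14 on 2007-12-10.
Occurrences #7 through #14: 8 in total.

8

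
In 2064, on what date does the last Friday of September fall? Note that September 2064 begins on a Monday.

September 2064 begins on a Monday, so the first Friday is September 5 (4 days later).
September 2064 has 30 days. Adding weeks: 5, 12, 19, 26 — the last one ≤ 30 is the 26th.

26 September 2064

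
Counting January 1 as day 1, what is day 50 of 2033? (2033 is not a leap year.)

19 February 2033

January has 31 days (50 − 31 = 19 remain).
19 into February → February 19.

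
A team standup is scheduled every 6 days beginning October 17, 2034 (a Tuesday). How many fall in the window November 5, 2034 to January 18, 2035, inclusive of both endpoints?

Occurrences land 6·i days after October 17, 2034 for i = 0, 1, 2, …
November 5, 2034 is 19 days after the start; 19 ÷ 6 = 3 remainder 1; since the remainder is 1, round up to i = 4. First occurrence in the window: #5 on November 10, 2034 (4×6 = 24 days in).
January 18, 2035 is 93 days after the start; 93 ÷ 6 = 15 remainder 3. Last occurrence in the window: #16 on January 15, 2035.
Occurrences #5 through #16: 12 in total.

12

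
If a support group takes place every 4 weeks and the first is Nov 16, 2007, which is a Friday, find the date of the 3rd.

Jan 11, 2008

The 3rd occurrence is 2 intervals after the first: 2 × 28 = 56 days after Nov 16, 2007.
Nov has 30 days — 14 days to the end of Nov leaves 42.
Dec has 31 days (11 left).
11 days into Jan → Jan 11, 2008.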